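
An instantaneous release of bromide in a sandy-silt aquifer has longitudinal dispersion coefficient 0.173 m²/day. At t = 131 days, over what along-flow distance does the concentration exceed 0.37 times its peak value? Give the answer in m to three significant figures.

19.0 m

The plume is Gaussian with σ = √(2Dt) = √(2 × 0.173 × 131) = 6.732 m.
C/C_peak = exp(−Δx²/(2σ²)) = 0.37 ⇒ Δx = σ·√(−2 ln 0.37) = 6.732 × 1.410 = 9.492 m.
Width = 2Δx = 19.0 m.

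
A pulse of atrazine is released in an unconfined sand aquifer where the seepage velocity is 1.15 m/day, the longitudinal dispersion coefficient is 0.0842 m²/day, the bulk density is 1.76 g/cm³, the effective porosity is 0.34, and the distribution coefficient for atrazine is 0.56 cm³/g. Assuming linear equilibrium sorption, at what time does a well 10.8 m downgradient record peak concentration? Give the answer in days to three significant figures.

36.4 days

Retardation factor R = 1 + ρ_b·K_d/n = 1 + 1.76 × 0.56/0.34 = 3.899.
Sorption retards both mechanisms: v_R = v/R = 0.2949 m/day, D_R = D/R = 0.02160 m²/day.
Peak time from v_R²t² + 2D_R t − x² = 0: t = (√(D_R² + v_R²x²) − D_R)/v_R².
√(D_R² + v_R²x²) = √(0.02160² + 0.2949² × 10.8²) = 3.185; v_R² = 0.08697.
t = (3.185 − 0.02160)/0.08697 = 36.4 days.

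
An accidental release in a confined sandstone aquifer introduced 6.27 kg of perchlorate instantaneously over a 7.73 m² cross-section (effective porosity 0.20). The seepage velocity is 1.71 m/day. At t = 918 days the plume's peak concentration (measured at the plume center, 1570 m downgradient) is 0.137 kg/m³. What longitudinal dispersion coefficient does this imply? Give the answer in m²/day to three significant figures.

0.0760 m²/day

At the plume center C_max = M/(n_e·A·√(4πDt)), so D = M²/(4πt·(n_e·A·C_max)²).
n_e·A·C_max = 0.20 × 7.73 × 0.137 = 0.2118 kg/m.
D = 6.27²/(4π × 918 × 0.2118²) = 0.0760 m²/day.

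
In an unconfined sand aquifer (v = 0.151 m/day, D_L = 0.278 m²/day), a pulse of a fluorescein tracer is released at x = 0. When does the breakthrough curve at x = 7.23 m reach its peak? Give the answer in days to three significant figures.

37.2 days

For the 1D instantaneous-source solution, setting ∂C/∂t = 0 at fixed x gives v²t² + 2Dt − x² = 0, so t = (√(D² + v²x²) − D)/v².
√(D² + v²x²) = √(0.278² + 0.151² × 7.23²) = 1.127; v² = 0.022801.
t = (1.127 − 0.278)/0.022801 = 37.2 days (vs. the pure-advection estimate x/v = 47.9 d).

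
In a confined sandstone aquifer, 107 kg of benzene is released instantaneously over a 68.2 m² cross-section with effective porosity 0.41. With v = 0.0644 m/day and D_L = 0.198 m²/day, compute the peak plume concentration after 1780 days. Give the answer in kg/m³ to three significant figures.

0.0575 kg/m³

The peak of an instantaneous 1D plume sits at x = vt; there the Gaussian factor is 1 and C_max = M/(n_e·A·√(4πDt)), where n_e·A is the pore area the mass is dissolved in.
√(4πDt) = √(4π × 0.198 × 1780) = 66.55 m, so C_max = 107/(0.41 × 68.2 × 66.55) = 0.0575 kg/m³.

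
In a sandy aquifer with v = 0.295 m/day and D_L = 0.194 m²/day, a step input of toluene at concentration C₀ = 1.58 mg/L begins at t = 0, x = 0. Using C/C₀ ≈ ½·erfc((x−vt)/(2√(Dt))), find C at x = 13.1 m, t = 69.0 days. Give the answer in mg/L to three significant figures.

For a continuous step input, C/C₀ ≈ ½·erfc((x−vt)/(2√(Dt))).
vt = 0.295 × 69.0 = 20.355 m and 2√(Dt) = 2√(0.194 × 69.0) = 7.317 m.
Argument (x−vt)/(2√(Dt)) = (13.1 − 20.355)/7.317 = -0.9915; ½·erfc(-0.9915) = 0.9196.
C = 1.58 × 0.9196 = 1.45 mg/L.

1.45 mg/L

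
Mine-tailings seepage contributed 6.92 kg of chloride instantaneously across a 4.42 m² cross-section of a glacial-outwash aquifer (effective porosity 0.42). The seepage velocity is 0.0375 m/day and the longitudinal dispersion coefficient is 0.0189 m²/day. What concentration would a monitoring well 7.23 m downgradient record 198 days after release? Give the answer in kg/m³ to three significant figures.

0.542 kg/m³

For an instantaneous plane source, C(x,t) = M/(n_e·A·√(4πDt)) · exp(−(x−vt)²/(4Dt)), with n_e·A the pore (flow) area.
Plume center vt = 0.0375 × 198 = 7.425 m, so the well at 7.23 m is 0.195 m upgradient of the peak.
√(4πDt) = 6.858 m, giving peak height M/(n_e·A·√(4πDt)) = 6.92/(0.42 × 4.42 × 6.858) = 0.5435 kg/m³.
(x−vt)²/(4Dt) = (-0.195)²/(4 × 0.0189 × 198) = 0.002540; exp(−0.002540) = 0.9975.
C = 0.5435 × 0.9975 = 0.542 kg/m³.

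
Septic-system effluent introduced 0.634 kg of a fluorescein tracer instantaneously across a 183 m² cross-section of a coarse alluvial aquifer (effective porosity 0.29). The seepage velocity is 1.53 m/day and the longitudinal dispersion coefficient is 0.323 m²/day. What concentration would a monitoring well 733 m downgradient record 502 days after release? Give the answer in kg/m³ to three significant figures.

3.98e-05 kg/m³

For an instantaneous plane source, C(x,t) = M/(n_e·A·√(4πDt)) · exp(−(x−vt)²/(4Dt)), with n_e·A the pore (flow) area.
Plume center vt = 1.53 × 502 = 768.06 m, so the well at 733 m is 35.06 m upgradient of the peak.
√(4πDt) = 45.14 m, giving peak height M/(n_e·A·√(4πDt)) = 0.634/(0.29 × 183 × 45.14) = 0.0002647 kg/m³.
(x−vt)²/(4Dt) = (-35.06)²/(4 × 0.323 × 502) = 1.895; exp(−1.895) = 0.1503.
C = 0.0002647 × 0.1503 = 3.98e-05 kg/m³.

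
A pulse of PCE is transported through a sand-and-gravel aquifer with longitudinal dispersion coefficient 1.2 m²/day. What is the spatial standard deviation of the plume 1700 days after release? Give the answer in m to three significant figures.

63.9 m

Dispersive spreading gives a Gaussian with σ² = 2Dt; advection only shifts the center.
σ = √(2 × 1.2 × 1700) = 63.9 m.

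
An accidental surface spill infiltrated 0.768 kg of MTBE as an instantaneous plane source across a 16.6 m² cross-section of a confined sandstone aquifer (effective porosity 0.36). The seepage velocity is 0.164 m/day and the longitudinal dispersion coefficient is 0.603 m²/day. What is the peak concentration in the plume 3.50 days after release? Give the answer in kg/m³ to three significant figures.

0.0250 kg/m³

The peak of an instantaneous 1D plume sits at x = vt; there the Gaussian factor is 1 and C_max = M/(n_e·A·√(4πDt)), where n_e·A is the pore area the mass is dissolved in.
√(4πDt) = √(4π × 0.603 × 3.50) = 5.150 m, so C_max = 0.768/(0.36 × 16.6 × 5.150) = 0.0250 kg/m³.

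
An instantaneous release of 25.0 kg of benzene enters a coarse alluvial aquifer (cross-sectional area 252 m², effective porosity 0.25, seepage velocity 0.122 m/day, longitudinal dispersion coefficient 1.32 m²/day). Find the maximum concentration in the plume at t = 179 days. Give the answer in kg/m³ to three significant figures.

The peak of an instantaneous 1D plume sits at x = vt; there the Gaussian factor is 1 and C_max = M/(n_e·A·√(4πDt)), where n_e·A is the pore area the mass is dissolved in.
√(4πDt) = √(4π × 1.32 × 179) = 54.49 m, so C_max = 25.0/(0.25 × 252 × 54.49) = 0.00728 kg/m³.

0.00728 kg/m³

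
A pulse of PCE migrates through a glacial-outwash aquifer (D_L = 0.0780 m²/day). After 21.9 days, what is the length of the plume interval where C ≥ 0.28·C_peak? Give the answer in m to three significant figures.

The plume is Gaussian with σ = √(2Dt) = √(2 × 0.0780 × 21.9) = 1.848 m.
C/C_peak = exp(−Δx²/(2σ²)) = 0.28 ⇒ Δx = σ·√(−2 ln 0.28) = 1.848 × 1.596 = 2.949 m.
Width = 2Δx = 5.90 m.

5.90 m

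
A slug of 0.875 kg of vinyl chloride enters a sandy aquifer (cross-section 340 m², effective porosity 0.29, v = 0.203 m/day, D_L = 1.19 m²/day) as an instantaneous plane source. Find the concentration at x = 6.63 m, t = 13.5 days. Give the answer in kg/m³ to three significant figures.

For an instantaneous plane source, C(x,t) = M/(n_e·A·√(4πDt)) · exp(−(x−vt)²/(4Dt)), with n_e·A the pore (flow) area.
Plume center vt = 0.203 × 13.5 = 2.7405 m, so the well at 6.63 m is 3.8895 m downgradient of the peak.
√(4πDt) = 14.21 m, giving peak height M/(n_e·A·√(4πDt)) = 0.875/(0.29 × 340 × 14.21) = 0.0006245 kg/m³.
(x−vt)²/(4Dt) = (3.8895)²/(4 × 1.19 × 13.5) = 0.2354; exp(−0.2354) = 0.7903.
C = 0.0006245 × 0.7903 = 0.000494 kg/m³.

0.000494 kg/m³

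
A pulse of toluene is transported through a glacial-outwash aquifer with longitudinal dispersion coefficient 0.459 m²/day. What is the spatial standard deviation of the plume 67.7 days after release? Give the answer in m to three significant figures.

7.88 m

Dispersive spreading gives a Gaussian with σ² = 2Dt; advection only shifts the center.
σ = √(2 × 0.459 × 67.7) = 7.88 m.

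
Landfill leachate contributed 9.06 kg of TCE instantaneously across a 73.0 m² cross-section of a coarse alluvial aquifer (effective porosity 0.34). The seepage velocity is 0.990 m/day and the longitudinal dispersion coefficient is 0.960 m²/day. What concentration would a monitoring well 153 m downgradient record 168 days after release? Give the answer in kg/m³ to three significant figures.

0.00616 kg/m³

For an instantaneous plane source, C(x,t) = M/(n_e·A·√(4πDt)) · exp(−(x−vt)²/(4Dt)), with n_e·A the pore (flow) area.
Plume center vt = 0.990 × 168 = 166.32 m, so the well at 153 m is 13.32 m upgradient of the peak.
√(4πDt) = 45.02 m, giving peak height M/(n_e·A·√(4πDt)) = 9.06/(0.34 × 73.0 × 45.02) = 0.008108 kg/m³.
(x−vt)²/(4Dt) = (-13.32)²/(4 × 0.960 × 168) = 0.2750; exp(−0.2750) = 0.7596.
C = 0.008108 × 0.7596 = 0.00616 kg/m³.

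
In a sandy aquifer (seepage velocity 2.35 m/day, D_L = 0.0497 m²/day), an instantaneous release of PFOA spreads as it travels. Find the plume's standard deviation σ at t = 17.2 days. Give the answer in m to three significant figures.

Dispersive spreading gives a Gaussian with σ² = 2Dt; advection only shifts the center.
σ = √(2 × 0.0497 × 17.2) = 1.31 m.

1.31 m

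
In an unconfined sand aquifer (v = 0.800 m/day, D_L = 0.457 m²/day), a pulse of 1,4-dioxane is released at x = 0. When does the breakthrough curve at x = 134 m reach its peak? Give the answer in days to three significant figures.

167 days

For the 1D instantaneous-source solution, setting ∂C/∂t = 0 at fixed x gives v²t² + 2Dt − x² = 0, so t = (√(D² + v²x²) − D)/v².
√(D² + v²x²) = √(0.457² + 0.800² × 134²) = 107.2; v² = 0.64.
t = (107.2 − 0.457)/0.64 = 167 days (vs. the pure-advection estimate x/v = 168 d).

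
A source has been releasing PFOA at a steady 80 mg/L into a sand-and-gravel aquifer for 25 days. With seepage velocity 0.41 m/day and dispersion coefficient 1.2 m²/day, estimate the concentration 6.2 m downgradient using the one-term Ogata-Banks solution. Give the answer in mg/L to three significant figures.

For a continuous step input, C/C₀ ≈ ½·erfc((x−vt)/(2√(Dt))).
vt = 0.41 × 25 = 10.25 m and 2√(Dt) = 2√(1.2 × 25) = 10.95 m.
Argument (x−vt)/(2√(Dt)) = (6.2 − 10.25)/10.95 = -0.3699; ½·erfc(-0.3699) = 0.6996.
C = 80 × 0.6996 = 56.0 mg/L.

56.0 mg/L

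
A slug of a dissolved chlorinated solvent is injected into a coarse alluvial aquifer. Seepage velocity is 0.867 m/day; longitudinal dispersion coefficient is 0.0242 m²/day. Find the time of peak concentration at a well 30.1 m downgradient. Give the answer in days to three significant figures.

For the 1D instantaneous-source solution, setting ∂C/∂t = 0 at fixed x gives v²t² + 2Dt − x² = 0, so t = (√(D² + v²x²) − D)/v².
√(D² + v²x²) = √(0.0242² + 0.867² × 30.1²) = 26.10; v² = 0.751689.
t = (26.10 − 0.0242)/0.751689 = 34.7 days (vs. the pure-advection estimate x/v = 34.7 d).

34.7 days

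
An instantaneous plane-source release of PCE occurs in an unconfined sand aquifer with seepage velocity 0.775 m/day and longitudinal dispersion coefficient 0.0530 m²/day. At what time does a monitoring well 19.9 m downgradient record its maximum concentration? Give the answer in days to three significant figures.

25.6 days

For the 1D instantaneous-source solution, setting ∂C/∂t = 0 at fixed x gives v²t² + 2Dt − x² = 0, so t = (√(D² + v²x²) − D)/v².
√(D² + v²x²) = √(0.0530² + 0.775² × 19.9²) = 15.42; v² = 0.600625.
t = (15.42 − 0.0530)/0.600625 = 25.6 days (vs. the pure-advection estimate x/v = 25.7 d).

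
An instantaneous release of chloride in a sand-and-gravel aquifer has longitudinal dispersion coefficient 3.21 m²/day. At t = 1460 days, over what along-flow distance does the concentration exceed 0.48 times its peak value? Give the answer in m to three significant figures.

235 m

The plume is Gaussian with σ = √(2Dt) = √(2 × 3.21 × 1460) = 96.82 m.
C/C_peak = exp(−Δx²/(2σ²)) = 0.48 ⇒ Δx = σ·√(−2 ln 0.48) = 96.82 × 1.212 = 117.3 m.
Width = 2Δx = 235 m.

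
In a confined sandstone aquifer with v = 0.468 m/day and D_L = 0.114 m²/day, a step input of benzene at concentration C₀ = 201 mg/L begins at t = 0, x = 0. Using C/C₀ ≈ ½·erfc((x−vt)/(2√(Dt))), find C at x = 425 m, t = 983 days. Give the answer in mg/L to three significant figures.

199 mg/L

For a continuous step input, C/C₀ ≈ ½·erfc((x−vt)/(2√(Dt))).
vt = 0.468 × 983 = 460.044 m and 2√(Dt) = 2√(0.114 × 983) = 21.17 m.
Argument (x−vt)/(2√(Dt)) = (425 − 460.044)/21.17 = -1.655; ½·erfc(-1.655) = 0.9904.
C = 201 × 0.9904 = 199 mg/L.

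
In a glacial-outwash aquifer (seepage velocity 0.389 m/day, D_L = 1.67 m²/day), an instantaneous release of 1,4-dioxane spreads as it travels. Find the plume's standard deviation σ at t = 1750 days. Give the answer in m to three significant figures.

Dispersive spreading gives a Gaussian with σ² = 2Dt; advection only shifts the center.
σ = √(2 × 1.67 × 1750) = 76.5 m.

76.5 m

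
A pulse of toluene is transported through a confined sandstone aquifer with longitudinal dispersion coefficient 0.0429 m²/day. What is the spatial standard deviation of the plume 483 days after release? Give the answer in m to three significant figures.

6.44 m

Dispersive spreading gives a Gaussian with σ² = 2Dt; advection only shifts the center.
σ = √(2 × 0.0429 × 483) = 6.44 m.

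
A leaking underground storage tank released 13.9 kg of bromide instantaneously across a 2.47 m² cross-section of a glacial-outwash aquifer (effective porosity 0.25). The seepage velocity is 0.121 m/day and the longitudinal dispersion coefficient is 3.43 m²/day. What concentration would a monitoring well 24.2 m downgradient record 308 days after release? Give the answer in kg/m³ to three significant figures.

For an instantaneous plane source, C(x,t) = M/(n_e·A·√(4πDt)) · exp(−(x−vt)²/(4Dt)), with n_e·A the pore (flow) area.
Plume center vt = 0.121 × 308 = 37.268 m, so the well at 24.2 m is 13.068 m upgradient of the peak.
√(4πDt) = 115.2 m, giving peak height M/(n_e·A·√(4πDt)) = 13.9/(0.25 × 2.47 × 115.2) = 0.1954 kg/m³.
(x−vt)²/(4Dt) = (-13.068)²/(4 × 3.43 × 308) = 0.04041; exp(−0.04041) = 0.9604.
C = 0.1954 × 0.9604 = 0.188 kg/m³.

0.188 kg/m³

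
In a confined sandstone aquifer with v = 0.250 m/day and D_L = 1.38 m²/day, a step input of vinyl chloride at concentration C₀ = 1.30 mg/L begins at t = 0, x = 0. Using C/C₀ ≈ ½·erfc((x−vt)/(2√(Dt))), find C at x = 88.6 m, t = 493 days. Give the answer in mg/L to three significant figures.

1.07 mg/L

For a continuous step input, C/C₀ ≈ ½·erfc((x−vt)/(2√(Dt))).
vt = 0.250 × 493 = 123.25 m and 2√(Dt) = 2√(1.38 × 493) = 52.17 m.
Argument (x−vt)/(2√(Dt)) = (88.6 − 123.25)/52.17 = -0.6642; ½·erfc(-0.6642) = 0.8262.
C = 1.30 × 0.8262 = 1.07 mg/L.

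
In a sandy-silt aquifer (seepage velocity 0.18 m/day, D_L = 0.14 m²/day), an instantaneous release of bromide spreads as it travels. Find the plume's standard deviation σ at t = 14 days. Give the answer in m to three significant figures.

1.98 m

Dispersive spreading gives a Gaussian with σ² = 2Dt; advection only shifts the center.
σ = √(2 × 0.14 × 14) = 1.98 m.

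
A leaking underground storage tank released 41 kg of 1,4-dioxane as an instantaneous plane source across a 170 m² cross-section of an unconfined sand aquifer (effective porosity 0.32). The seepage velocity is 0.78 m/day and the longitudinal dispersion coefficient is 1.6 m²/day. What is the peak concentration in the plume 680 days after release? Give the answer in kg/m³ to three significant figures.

The peak of an instantaneous 1D plume sits at x = vt; there the Gaussian factor is 1 and C_max = M/(n_e·A·√(4πDt)), where n_e·A is the pore area the mass is dissolved in.
√(4πDt) = √(4π × 1.6 × 680) = 116.9 m, so C_max = 41/(0.32 × 170 × 116.9) = 0.00645 kg/m³.

0.00645 kg/m³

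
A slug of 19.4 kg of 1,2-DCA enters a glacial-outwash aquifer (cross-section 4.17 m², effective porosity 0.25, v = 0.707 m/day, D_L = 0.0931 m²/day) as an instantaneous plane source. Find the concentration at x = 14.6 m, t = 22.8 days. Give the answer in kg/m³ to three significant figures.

For an instantaneous plane source, C(x,t) = M/(n_e·A·√(4πDt)) · exp(−(x−vt)²/(4Dt)), with n_e·A the pore (flow) area.
Plume center vt = 0.707 × 22.8 = 16.1196 m, so the well at 14.6 m is 1.5196 m upgradient of the peak.
√(4πDt) = 5.165 m, giving peak height M/(n_e·A·√(4πDt)) = 19.4/(0.25 × 4.17 × 5.165) = 3.603 kg/m³.
(x−vt)²/(4Dt) = (-1.5196)²/(4 × 0.0931 × 22.8) = 0.2720; exp(−0.2720) = 0.7619.
C = 3.603 × 0.7619 = 2.75 kg/m³.

2.75 kg/m³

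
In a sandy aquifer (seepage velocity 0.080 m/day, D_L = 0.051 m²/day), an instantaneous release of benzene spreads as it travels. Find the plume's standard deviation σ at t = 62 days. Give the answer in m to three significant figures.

2.51 m

Dispersive spreading gives a Gaussian with σ² = 2Dt; advection only shifts the center.
σ = √(2 × 0.051 × 62) = 2.51 m.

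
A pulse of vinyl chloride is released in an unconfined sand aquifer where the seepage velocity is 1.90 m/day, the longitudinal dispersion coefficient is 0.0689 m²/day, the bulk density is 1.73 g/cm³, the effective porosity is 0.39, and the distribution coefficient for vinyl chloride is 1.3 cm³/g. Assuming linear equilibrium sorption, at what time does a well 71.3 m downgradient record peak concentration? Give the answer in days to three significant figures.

254 days

Retardation factor R = 1 + ρ_b·K_d/n = 1 + 1.73 × 1.3/0.39 = 6.767.
Sorption retards both mechanisms: v_R = v/R = 0.2808 m/day, D_R = D/R = 0.01018 m²/day.
Peak time from v_R²t² + 2D_R t − x² = 0: t = (√(D_R² + v_R²x²) − D_R)/v_R².
√(D_R² + v_R²x²) = √(0.01018² + 0.2808² × 71.3²) = 20.02; v_R² = 0.07885.
t = (20.02 − 0.01018)/0.07885 = 254 days.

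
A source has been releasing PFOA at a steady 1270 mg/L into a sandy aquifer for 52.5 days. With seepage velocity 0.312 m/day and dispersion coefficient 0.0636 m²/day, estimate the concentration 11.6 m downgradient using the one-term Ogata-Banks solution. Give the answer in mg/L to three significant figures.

1230 mg/L

For a continuous step input, C/C₀ ≈ ½·erfc((x−vt)/(2√(Dt))).
vt = 0.312 × 52.5 = 16.38 m and 2√(Dt) = 2√(0.0636 × 52.5) = 3.655 m.
Argument (x−vt)/(2√(Dt)) = (11.6 − 16.38)/3.655 = -1.308; ½·erfc(-1.308) = 0.9678.
C = 1270 × 0.9678 = 1230 mg/L.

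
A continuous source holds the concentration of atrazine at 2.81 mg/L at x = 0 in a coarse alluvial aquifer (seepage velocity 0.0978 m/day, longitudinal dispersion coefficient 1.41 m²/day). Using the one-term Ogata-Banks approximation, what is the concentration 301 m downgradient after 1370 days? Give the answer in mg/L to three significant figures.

0.0101 mg/L

For a continuous step input, C/C₀ ≈ ½·erfc((x−vt)/(2√(Dt))).
vt = 0.0978 × 1370 = 133.986 m and 2√(Dt) = 2√(1.41 × 1370) = 87.90 m.
Argument (x−vt)/(2√(Dt)) = (301 − 133.986)/87.90 = 1.900; ½·erfc(1.900) = 0.003605.
C = 2.81 × 0.003605 = 0.0101 mg/L.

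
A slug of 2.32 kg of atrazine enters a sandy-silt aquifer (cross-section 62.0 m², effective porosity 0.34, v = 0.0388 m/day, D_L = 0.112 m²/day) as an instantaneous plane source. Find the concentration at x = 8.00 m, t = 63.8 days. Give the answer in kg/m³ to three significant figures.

0.00399 kg/m³

For an instantaneous plane source, C(x,t) = M/(n_e·A·√(4πDt)) · exp(−(x−vt)²/(4Dt)), with n_e·A the pore (flow) area.
Plume center vt = 0.0388 × 63.8 = 2.47544 m, so the well at 8.00 m is 5.52456 m downgradient of the peak.
√(4πDt) = 9.476 m, giving peak height M/(n_e·A·√(4πDt)) = 2.32/(0.34 × 62.0 × 9.476) = 0.01161 kg/m³.
(x−vt)²/(4Dt) = (5.52456)²/(4 × 0.112 × 63.8) = 1.068; exp(−1.068) = 0.3437.
C = 0.01161 × 0.3437 = 0.00399 kg/m³.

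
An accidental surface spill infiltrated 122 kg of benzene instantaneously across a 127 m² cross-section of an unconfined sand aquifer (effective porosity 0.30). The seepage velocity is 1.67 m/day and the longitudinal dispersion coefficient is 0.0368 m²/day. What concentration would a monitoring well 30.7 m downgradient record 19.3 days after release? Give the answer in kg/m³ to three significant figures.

0.470 kg/m³

For an instantaneous plane source, C(x,t) = M/(n_e·A·√(4πDt)) · exp(−(x−vt)²/(4Dt)), with n_e·A the pore (flow) area.
Plume center vt = 1.67 × 19.3 = 32.231 m, so the well at 30.7 m is 1.531 m upgradient of the peak.
√(4πDt) = 2.987 m, giving peak height M/(n_e·A·√(4πDt)) = 122/(0.30 × 127 × 2.987) = 1.072 kg/m³.
(x−vt)²/(4Dt) = (-1.531)²/(4 × 0.0368 × 19.3) = 0.8251; exp(−0.8251) = 0.4382.
C = 1.072 × 0.4382 = 0.470 kg/m³.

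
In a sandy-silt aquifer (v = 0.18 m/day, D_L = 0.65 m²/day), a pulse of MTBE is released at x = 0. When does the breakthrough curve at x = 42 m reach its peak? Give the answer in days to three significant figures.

For the 1D instantaneous-source solution, setting ∂C/∂t = 0 at fixed x gives v²t² + 2Dt − x² = 0, so t = (√(D² + v²x²) − D)/v².
√(D² + v²x²) = √(0.65² + 0.18² × 42²) = 7.588; v² = 0.0324.
t = (7.588 − 0.65)/0.0324 = 214 days (vs. the pure-advection estimate x/v = 233 d).

214 days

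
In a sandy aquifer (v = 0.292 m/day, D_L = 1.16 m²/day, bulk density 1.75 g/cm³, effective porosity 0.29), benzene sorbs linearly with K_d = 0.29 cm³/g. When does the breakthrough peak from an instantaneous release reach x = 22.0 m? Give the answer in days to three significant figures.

173 days

Retardation factor R = 1 + ρ_b·K_d/n = 1 + 1.75 × 0.29/0.29 = 2.750.
Sorption retards both mechanisms: v_R = v/R = 0.1062 m/day, D_R = D/R = 0.4218 m²/day.
Peak time from v_R²t² + 2D_R t − x² = 0: t = (√(D_R² + v_R²x²) − D_R)/v_R².
√(D_R² + v_R²x²) = √(0.4218² + 0.1062² × 22.0²) = 2.374; v_R² = 0.01128.
t = (2.374 − 0.4218)/0.01128 = 173 days.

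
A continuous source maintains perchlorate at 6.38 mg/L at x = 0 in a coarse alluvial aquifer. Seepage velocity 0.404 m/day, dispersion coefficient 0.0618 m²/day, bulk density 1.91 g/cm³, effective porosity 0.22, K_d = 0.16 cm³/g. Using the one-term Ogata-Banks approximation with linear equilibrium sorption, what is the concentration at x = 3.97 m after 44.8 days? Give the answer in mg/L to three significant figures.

Retardation factor R = 1 + ρ_b·K_d/n = 1 + 1.91 × 0.16/0.22 = 2.389.
Sorption retards both mechanisms: v_R = v/R = 0.1691 m/day, D_R = D/R = 0.02587 m²/day.
v_R·t = 0.1691 × 44.8 = 7.57568 m; 2√(D_R t) = 2.153 m; argument = (3.97 − 7.57568)/2.153 = -1.675.
C = C₀ × ½·erfc(-1.675) = 6.38 × 0.9911 = 6.32 mg/L.

6.32 mg/L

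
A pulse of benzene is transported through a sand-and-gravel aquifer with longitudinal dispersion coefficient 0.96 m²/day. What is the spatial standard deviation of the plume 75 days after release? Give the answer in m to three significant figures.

Dispersive spreading gives a Gaussian with σ² = 2Dt; advection only shifts the center.
σ = √(2 × 0.96 × 75) = 12.0 m.

12.0 m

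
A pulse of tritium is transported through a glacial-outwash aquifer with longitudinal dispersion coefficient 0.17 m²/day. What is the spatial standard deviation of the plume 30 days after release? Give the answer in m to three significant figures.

3.19 m

Dispersive spreading gives a Gaussian with σ² = 2Dt; advection only shifts the center.
σ = √(2 × 0.17 × 30) = 3.19 m.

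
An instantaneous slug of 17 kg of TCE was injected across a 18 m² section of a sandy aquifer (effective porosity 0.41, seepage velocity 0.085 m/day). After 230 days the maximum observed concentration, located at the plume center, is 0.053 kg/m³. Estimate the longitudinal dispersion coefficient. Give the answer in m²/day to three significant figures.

0.654 m²/day

At the plume center C_max = M/(n_e·A·√(4πDt)), so D = M²/(4πt·(n_e·A·C_max)²).
n_e·A·C_max = 0.41 × 18 × 0.053 = 0.3911 kg/m.
D = 17²/(4π × 230 × 0.3911²) = 0.654 m²/day.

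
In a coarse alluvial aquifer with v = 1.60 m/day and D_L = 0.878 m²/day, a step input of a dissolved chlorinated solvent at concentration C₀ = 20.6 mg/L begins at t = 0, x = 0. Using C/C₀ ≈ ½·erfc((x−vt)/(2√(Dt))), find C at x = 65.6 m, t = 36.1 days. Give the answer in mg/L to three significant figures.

3.35 mg/L

For a continuous step input, C/C₀ ≈ ½·erfc((x−vt)/(2√(Dt))).
vt = 1.60 × 36.1 = 57.76 m and 2√(Dt) = 2√(0.878 × 36.1) = 11.26 m.
Argument (x−vt)/(2√(Dt)) = (65.6 − 57.76)/11.26 = 0.6963; ½·erfc(0.6963) = 0.1624.
C = 20.6 × 0.1624 = 3.35 mg/L.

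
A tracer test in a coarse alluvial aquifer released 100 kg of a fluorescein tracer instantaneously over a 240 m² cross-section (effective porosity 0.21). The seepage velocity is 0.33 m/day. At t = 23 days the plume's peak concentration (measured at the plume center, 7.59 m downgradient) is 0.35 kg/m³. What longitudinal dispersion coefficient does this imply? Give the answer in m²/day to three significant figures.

0.111 m²/day

At the plume center C_max = M/(n_e·A·√(4πDt)), so D = M²/(4πt·(n_e·A·C_max)²).
n_e·A·C_max = 0.21 × 240 × 0.35 = 17.64 kg/m.
D = 100²/(4π × 23 × 17.64²) = 0.111 m²/day.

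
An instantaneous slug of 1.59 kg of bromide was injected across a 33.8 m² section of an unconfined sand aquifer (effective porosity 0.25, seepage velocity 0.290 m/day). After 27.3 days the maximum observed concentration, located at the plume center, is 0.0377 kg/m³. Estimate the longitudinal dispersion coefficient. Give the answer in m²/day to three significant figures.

0.0726 m²/day

At the plume center C_max = M/(n_e·A·√(4πDt)), so D = M²/(4πt·(n_e·A·C_max)²).
n_e·A·C_max = 0.25 × 33.8 × 0.0377 = 0.3186 kg/m.
D = 1.59²/(4π × 27.3 × 0.3186²) = 0.0726 m²/day.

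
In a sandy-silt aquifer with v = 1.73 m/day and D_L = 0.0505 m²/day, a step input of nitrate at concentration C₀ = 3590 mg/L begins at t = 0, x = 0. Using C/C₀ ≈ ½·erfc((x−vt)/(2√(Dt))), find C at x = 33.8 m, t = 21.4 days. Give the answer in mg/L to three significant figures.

For a continuous step input, C/C₀ ≈ ½·erfc((x−vt)/(2√(Dt))).
vt = 1.73 × 21.4 = 37.022 m and 2√(Dt) = 2√(0.0505 × 21.4) = 2.079 m.
Argument (x−vt)/(2√(Dt)) = (33.8 − 37.022)/2.079 = -1.550; ½·erfc(-1.550) = 0.9858.
C = 3590 × 0.9858 = 3540 mg/L.

3540 mg/L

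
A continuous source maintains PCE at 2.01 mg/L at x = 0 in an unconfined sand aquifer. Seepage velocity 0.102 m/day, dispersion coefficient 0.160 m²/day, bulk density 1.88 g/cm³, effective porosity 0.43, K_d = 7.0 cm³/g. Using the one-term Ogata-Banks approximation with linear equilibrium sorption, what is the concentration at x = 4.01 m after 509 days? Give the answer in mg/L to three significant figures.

0.299 mg/L

Retardation factor R = 1 + ρ_b·K_d/n = 1 + 1.88 × 7.0/0.43 = 31.60.
Sorption retards both mechanisms: v_R = v/R = 0.003228 m/day, D_R = D/R = 0.005063 m²/day.
v_R·t = 0.003228 × 509 = 1.643052 m; 2√(D_R t) = 3.211 m; argument = (4.01 − 1.643052)/3.211 = 0.7371.
C = C₀ × ½·erfc(0.7371) = 2.01 × 0.1486 = 0.299 mg/L.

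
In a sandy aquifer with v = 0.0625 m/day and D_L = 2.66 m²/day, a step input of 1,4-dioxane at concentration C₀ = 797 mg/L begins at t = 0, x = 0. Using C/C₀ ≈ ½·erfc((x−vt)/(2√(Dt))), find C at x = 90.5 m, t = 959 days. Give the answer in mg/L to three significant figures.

For a continuous step input, C/C₀ ≈ ½·erfc((x−vt)/(2√(Dt))).
vt = 0.0625 × 959 = 59.9375 m and 2√(Dt) = 2√(2.66 × 959) = 101.0 m.
Argument (x−vt)/(2√(Dt)) = (90.5 − 59.9375)/101.0 = 0.3026; ½·erfc(0.3026) = 0.3343.
C = 797 × 0.3343 = 266 mg/L.

266 mg/L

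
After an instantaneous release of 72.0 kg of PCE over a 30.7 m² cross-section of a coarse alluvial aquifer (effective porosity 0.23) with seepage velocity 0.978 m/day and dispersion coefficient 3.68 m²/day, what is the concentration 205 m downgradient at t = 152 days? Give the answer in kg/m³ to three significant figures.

0.0294 kg/m³

For an instantaneous plane source, C(x,t) = M/(n_e·A·√(4πDt)) · exp(−(x−vt)²/(4Dt)), with n_e·A the pore (flow) area.
Plume center vt = 0.978 × 152 = 148.656 m, so the well at 205 m is 56.344 m downgradient of the peak.
√(4πDt) = 83.84 m, giving peak height M/(n_e·A·√(4πDt)) = 72.0/(0.23 × 30.7 × 83.84) = 0.1216 kg/m³.
(x−vt)²/(4Dt) = (56.344)²/(4 × 3.68 × 152) = 1.419; exp(−1.419) = 0.2420.
C = 0.1216 × 0.2420 = 0.0294 kg/m³.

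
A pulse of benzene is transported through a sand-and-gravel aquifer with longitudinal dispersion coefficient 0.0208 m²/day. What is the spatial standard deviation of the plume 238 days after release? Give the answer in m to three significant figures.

Dispersive spreading gives a Gaussian with σ² = 2Dt; advection only shifts the center.
σ = √(2 × 0.0208 × 238) = 3.15 m.

3.15 m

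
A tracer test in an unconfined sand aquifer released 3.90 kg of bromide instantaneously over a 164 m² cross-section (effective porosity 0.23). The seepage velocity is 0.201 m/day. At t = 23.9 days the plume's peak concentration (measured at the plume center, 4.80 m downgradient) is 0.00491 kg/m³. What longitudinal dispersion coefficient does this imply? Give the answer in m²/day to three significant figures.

1.48 m²/day

At the plume center C_max = M/(n_e·A·√(4πDt)), so D = M²/(4πt·(n_e·A·C_max)²).
n_e·A·C_max = 0.23 × 164 × 0.00491 = 0.1852 kg/m.
D = 3.90²/(4π × 23.9 × 0.1852²) = 1.48 m²/day.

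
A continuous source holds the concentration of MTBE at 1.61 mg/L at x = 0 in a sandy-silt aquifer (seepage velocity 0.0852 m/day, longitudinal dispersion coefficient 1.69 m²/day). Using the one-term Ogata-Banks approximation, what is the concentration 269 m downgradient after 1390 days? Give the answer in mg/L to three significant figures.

0.0226 mg/L

For a continuous step input, C/C₀ ≈ ½·erfc((x−vt)/(2√(Dt))).
vt = 0.0852 × 1390 = 118.428 m and 2√(Dt) = 2√(1.69 × 1390) = 96.94 m.
Argument (x−vt)/(2√(Dt)) = (269 − 118.428)/96.94 = 1.553; ½·erfc(1.553) = 0.01404.
C = 1.61 × 0.01404 = 0.0226 mg/L.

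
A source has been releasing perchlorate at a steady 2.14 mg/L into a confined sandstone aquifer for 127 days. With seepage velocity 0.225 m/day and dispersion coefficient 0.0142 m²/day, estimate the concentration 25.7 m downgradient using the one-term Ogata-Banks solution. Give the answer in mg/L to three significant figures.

2.00 mg/L

For a continuous step input, C/C₀ ≈ ½·erfc((x−vt)/(2√(Dt))).
vt = 0.225 × 127 = 28.575 m and 2√(Dt) = 2√(0.0142 × 127) = 2.686 m.
Argument (x−vt)/(2√(Dt)) = (25.7 − 28.575)/2.686 = -1.070; ½·erfc(-1.070) = 0.9349.
C = 2.14 × 0.9349 = 2.00 mg/L.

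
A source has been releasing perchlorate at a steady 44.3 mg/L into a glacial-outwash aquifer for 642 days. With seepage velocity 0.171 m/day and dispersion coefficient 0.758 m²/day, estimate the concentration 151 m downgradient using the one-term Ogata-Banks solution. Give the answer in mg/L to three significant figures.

For a continuous step input, C/C₀ ≈ ½·erfc((x−vt)/(2√(Dt))).
vt = 0.171 × 642 = 109.782 m and 2√(Dt) = 2√(0.758 × 642) = 44.12 m.
Argument (x−vt)/(2√(Dt)) = (151 − 109.782)/44.12 = 0.9342; ½·erfc(0.9342) = 0.09322.
C = 44.3 × 0.09322 = 4.13 mg/L.

4.13 mg/L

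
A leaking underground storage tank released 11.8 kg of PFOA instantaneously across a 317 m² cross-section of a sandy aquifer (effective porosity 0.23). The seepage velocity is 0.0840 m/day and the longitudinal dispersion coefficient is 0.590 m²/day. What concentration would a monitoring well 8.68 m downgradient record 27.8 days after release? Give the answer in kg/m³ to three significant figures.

0.00610 kg/m³

For an instantaneous plane source, C(x,t) = M/(n_e·A·√(4πDt)) · exp(−(x−vt)²/(4Dt)), with n_e·A the pore (flow) area.
Plume center vt = 0.0840 × 27.8 = 2.3352 m, so the well at 8.68 m is 6.3448 m downgradient of the peak.
√(4πDt) = 14.36 m, giving peak height M/(n_e·A·√(4πDt)) = 11.8/(0.23 × 317 × 14.36) = 0.01127 kg/m³.
(x−vt)²/(4Dt) = (6.3448)²/(4 × 0.590 × 27.8) = 0.6136; exp(−0.6136) = 0.5414.
C = 0.01127 × 0.5414 = 0.00610 kg/m³.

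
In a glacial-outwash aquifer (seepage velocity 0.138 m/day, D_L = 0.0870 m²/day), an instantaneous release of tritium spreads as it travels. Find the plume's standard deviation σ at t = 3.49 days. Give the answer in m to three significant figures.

Dispersive spreading gives a Gaussian with σ² = 2Dt; advection only shifts the center.
σ = √(2 × 0.0870 × 3.49) = 0.779 m.

0.779 m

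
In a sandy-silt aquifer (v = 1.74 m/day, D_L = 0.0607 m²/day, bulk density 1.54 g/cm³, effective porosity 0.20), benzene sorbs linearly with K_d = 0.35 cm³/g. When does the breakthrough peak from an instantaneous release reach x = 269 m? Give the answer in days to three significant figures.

571 days

Retardation factor R = 1 + ρ_b·K_d/n = 1 + 1.54 × 0.35/0.20 = 3.695.
Sorption retards both mechanisms: v_R = v/R = 0.4709 m/day, D_R = D/R = 0.01643 m²/day.
Peak time from v_R²t² + 2D_R t − x² = 0: t = (√(D_R² + v_R²x²) − D_R)/v_R².
√(D_R² + v_R²x²) = √(0.01643² + 0.4709² × 269²) = 126.7; v_R² = 0.2217.
t = (126.7 − 0.01643)/0.2217 = 571 days.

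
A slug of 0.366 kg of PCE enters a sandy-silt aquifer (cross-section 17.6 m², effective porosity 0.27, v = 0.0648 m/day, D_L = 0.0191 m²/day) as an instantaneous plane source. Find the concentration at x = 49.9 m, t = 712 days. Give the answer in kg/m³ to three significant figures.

0.00454 kg/m³

For an instantaneous plane source, C(x,t) = M/(n_e·A·√(4πDt)) · exp(−(x−vt)²/(4Dt)), with n_e·A the pore (flow) area.
Plume center vt = 0.0648 × 712 = 46.1376 m, so the well at 49.9 m is 3.7624 m downgradient of the peak.
√(4πDt) = 13.07 m, giving peak height M/(n_e·A·√(4πDt)) = 0.366/(0.27 × 17.6 × 13.07) = 0.005893 kg/m³.
(x−vt)²/(4Dt) = (3.7624)²/(4 × 0.0191 × 712) = 0.2602; exp(−0.2602) = 0.7709.
C = 0.005893 × 0.7709 = 0.00454 kg/m³.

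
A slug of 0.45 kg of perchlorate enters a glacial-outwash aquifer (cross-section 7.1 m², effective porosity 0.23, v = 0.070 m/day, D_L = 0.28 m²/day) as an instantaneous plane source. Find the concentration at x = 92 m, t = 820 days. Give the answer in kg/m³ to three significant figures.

For an instantaneous plane source, C(x,t) = M/(n_e·A·√(4πDt)) · exp(−(x−vt)²/(4Dt)), with n_e·A the pore (flow) area.
Plume center vt = 0.070 × 820 = 57.4 m, so the well at 92 m is 34.6 m downgradient of the peak.
√(4πDt) = 53.71 m, giving peak height M/(n_e·A·√(4πDt)) = 0.45/(0.23 × 7.1 × 53.71) = 0.005131 kg/m³.
(x−vt)²/(4Dt) = (34.6)²/(4 × 0.28 × 820) = 1.304; exp(−1.304) = 0.2714.
C = 0.005131 × 0.2714 = 0.00139 kg/m³.

0.00139 kg/m³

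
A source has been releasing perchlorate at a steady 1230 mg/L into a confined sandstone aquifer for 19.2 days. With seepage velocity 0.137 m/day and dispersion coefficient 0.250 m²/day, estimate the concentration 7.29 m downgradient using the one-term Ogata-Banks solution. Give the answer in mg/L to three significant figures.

81.6 mg/L

For a continuous step input, C/C₀ ≈ ½·erfc((x−vt)/(2√(Dt))).
vt = 0.137 × 19.2 = 2.6304 m and 2√(Dt) = 2√(0.250 × 19.2) = 4.382 m.
Argument (x−vt)/(2√(Dt)) = (7.29 − 2.6304)/4.382 = 1.063; ½·erfc(1.063) = 0.06638.
C = 1230 × 0.06638 = 81.6 mg/L.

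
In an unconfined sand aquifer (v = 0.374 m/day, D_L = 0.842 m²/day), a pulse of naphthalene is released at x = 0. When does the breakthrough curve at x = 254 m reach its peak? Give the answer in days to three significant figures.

673 days

For the 1D instantaneous-source solution, setting ∂C/∂t = 0 at fixed x gives v²t² + 2Dt − x² = 0, so t = (√(D² + v²x²) − D)/v².
√(D² + v²x²) = √(0.842² + 0.374² × 254²) = 95.00; v² = 0.139876.
t = (95.00 − 0.842)/0.139876 = 673 days (vs. the pure-advection estimate x/v = 679 d).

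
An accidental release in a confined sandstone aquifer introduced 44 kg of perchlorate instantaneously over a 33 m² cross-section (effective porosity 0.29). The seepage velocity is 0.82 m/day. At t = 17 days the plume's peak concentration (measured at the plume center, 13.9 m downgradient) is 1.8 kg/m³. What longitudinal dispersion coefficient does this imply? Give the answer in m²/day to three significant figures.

0.0305 m²/day

At the plume center C_max = M/(n_e·A·√(4πDt)), so D = M²/(4πt·(n_e·A·C_max)²).
n_e·A·C_max = 0.29 × 33 × 1.8 = 17.23 kg/m.
D = 44²/(4π × 17 × 17.23²) = 0.0305 m²/day.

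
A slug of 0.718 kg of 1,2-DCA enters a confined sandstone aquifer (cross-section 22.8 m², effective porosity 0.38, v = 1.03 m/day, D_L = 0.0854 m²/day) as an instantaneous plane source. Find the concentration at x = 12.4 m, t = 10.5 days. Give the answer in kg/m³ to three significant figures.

For an instantaneous plane source, C(x,t) = M/(n_e·A·√(4πDt)) · exp(−(x−vt)²/(4Dt)), with n_e·A the pore (flow) area.
Plume center vt = 1.03 × 10.5 = 10.815 m, so the well at 12.4 m is 1.585 m downgradient of the peak.
√(4πDt) = 3.357 m, giving peak height M/(n_e·A·√(4πDt)) = 0.718/(0.38 × 22.8 × 3.357) = 0.02469 kg/m³.
(x−vt)²/(4Dt) = (1.585)²/(4 × 0.0854 × 10.5) = 0.7004; exp(−0.7004) = 0.4964.
C = 0.02469 × 0.4964 = 0.0123 kg/m³.

0.0123 kg/m³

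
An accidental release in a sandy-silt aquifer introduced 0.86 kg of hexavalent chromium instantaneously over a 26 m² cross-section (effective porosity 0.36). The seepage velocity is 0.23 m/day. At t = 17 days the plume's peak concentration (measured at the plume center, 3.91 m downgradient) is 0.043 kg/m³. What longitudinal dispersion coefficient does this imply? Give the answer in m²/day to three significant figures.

0.0214 m²/day

At the plume center C_max = M/(n_e·A·√(4πDt)), so D = M²/(4πt·(n_e·A·C_max)²).
n_e·A·C_max = 0.36 × 26 × 0.043 = 0.4025 kg/m.
D = 0.86²/(4π × 17 × 0.4025²) = 0.0214 m²/day.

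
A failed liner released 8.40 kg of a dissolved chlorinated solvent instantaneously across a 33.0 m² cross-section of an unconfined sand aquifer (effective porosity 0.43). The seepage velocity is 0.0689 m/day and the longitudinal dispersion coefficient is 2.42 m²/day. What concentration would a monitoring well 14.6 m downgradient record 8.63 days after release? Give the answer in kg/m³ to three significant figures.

For an instantaneous plane source, C(x,t) = M/(n_e·A·√(4πDt)) · exp(−(x−vt)²/(4Dt)), with n_e·A the pore (flow) area.
Plume center vt = 0.0689 × 8.63 = 0.594607 m, so the well at 14.6 m is 14.005393 m downgradient of the peak.
√(4πDt) = 16.20 m, giving peak height M/(n_e·A·√(4πDt)) = 8.40/(0.43 × 33.0 × 16.20) = 0.03654 kg/m³.
(x−vt)²/(4Dt) = (14.005393)²/(4 × 2.42 × 8.63) = 2.348; exp(−2.348) = 0.09556.
C = 0.03654 × 0.09556 = 0.00349 kg/m³.

0.00349 kg/m³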